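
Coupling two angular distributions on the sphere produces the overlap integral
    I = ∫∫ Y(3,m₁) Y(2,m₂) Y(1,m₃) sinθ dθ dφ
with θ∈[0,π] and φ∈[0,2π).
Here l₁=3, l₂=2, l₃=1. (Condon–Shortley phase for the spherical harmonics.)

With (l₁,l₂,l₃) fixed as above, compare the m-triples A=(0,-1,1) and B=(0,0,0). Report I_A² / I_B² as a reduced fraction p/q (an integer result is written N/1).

1/3

Shared (l₁,l₂,l₃)=(3,2,1): N and (l;000)² cancel in I_A²/I_B².
A: Δ = 4!·2!·0!/7! = 1/105; Racah Σ t=1..1: t=1:−1/12 = -1/12; ⇒ 3j(3 2 1; 0 -1 1)² = 1/35, sgn -1
B: Δ = 4!·2!·0!/7! = 1/105; Racah Σ t=2..2: t=2:+1/4 = 1/4; ⇒ 3j(3 2 1; 0 0 0)² = 3/35, sgn -1
I_A²/I_B² = (1/35)/(3/35) = 1/3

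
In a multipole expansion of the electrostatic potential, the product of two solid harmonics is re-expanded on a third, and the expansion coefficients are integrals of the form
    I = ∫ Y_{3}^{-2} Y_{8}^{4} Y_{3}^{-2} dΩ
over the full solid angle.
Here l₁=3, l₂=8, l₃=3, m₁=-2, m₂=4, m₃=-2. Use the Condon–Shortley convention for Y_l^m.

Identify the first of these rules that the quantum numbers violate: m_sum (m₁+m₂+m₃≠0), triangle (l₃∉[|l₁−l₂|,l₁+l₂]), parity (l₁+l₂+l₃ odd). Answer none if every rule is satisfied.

Σmᵢ = 0  ✓
l₃∈[|l₁−l₂|,l₁+l₂]=[5,11], have l₃=3  ✗
Σlᵢ = 14 ⇒ even

triangle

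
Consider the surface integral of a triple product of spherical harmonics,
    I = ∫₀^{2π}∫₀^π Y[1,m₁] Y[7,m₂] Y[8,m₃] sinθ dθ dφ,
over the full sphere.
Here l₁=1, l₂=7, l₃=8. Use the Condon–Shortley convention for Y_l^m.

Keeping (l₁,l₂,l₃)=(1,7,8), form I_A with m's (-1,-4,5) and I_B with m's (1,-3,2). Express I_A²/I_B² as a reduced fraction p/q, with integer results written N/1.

Shared (l₁,l₂,l₃)=(1,7,8): N and (l;000)² cancel in I_A²/I_B².
A: Δ = 0!·2!·14!/17! = 1/2040; Racah Σ t=0..0: t=0:+1/479001600 = 1/479001600; ⇒ 3j(1 7 8; -1 -4 5)² = 13/340, sgn -1
B: Δ = 0!·2!·14!/17! = 1/2040; Racah Σ t=0..0: t=0:+1/174182400 = 1/174182400; ⇒ 3j(1 7 8; 1 -3 2)² = 1/136, sgn +1
I_A²/I_B² = (13/340)/(1/136) = 26/5

26/5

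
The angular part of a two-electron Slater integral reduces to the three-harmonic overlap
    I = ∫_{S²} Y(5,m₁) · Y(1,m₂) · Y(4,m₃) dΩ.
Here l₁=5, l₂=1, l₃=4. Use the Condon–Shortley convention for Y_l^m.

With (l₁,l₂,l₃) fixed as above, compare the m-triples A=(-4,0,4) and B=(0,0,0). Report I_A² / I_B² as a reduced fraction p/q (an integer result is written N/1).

9/25

Same 5,1,4: normalisation and zero-m 3j drop out of the ratio.
A: Δ: 2! 8! 0! / 11! → 1/495; sum: t=1:−1/40320 = -1/40320; 3j²(5 1 4; -4 0 4) = Δ·Π!·Σ² = 1/55  (sign -1)
B: Δ: 2! 8! 0! / 11! → 1/495; sum: t=1:−1/576 = -1/576; 3j²(5 1 4; 0 0 0) = Δ·Π!·Σ² = 5/99  (sign -1)
I_A²/I_B² = (1/55)/(5/99) = 9/25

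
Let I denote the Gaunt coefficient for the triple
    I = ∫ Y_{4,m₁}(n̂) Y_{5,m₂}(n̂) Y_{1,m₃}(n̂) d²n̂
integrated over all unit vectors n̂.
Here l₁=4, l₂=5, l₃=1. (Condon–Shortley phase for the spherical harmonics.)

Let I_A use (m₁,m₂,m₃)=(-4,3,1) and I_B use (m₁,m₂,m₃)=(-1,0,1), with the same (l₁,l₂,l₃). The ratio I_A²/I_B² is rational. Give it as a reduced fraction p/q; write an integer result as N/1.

1/10

l's match ⇒ only the (l;m) 3-j factors differ between A and B.
A: triangle coeff Δ(4,5,1) = 1/495; Σ_t [8,8]: t=8:+1/80640 = 1/80640; (3j)²=1/495 [(4 5 1; -4 3 1)], sign=+1
B: triangle coeff Δ(4,5,1) = 1/495; Σ_t [5,5]: t=5:−1/1440 = -1/1440; (3j)²=2/99 [(4 5 1; -1 0 1)], sign=-1
I_A²/I_B² = (1/495)/(2/99) = 1/10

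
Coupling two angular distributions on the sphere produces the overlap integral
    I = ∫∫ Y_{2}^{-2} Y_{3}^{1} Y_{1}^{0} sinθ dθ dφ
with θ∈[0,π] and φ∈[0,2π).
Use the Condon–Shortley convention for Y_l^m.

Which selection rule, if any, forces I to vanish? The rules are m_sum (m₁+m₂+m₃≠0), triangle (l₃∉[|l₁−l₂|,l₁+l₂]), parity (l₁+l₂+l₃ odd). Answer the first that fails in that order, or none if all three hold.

m₁+m₂+m₃ = -2 + 1 + 0 = -1  ✗
triangle: |2−3|=1 ≤ l₃=1 ≤ 2+3=5
parity: l₁+l₂+l₃ = 6 is even

m_sum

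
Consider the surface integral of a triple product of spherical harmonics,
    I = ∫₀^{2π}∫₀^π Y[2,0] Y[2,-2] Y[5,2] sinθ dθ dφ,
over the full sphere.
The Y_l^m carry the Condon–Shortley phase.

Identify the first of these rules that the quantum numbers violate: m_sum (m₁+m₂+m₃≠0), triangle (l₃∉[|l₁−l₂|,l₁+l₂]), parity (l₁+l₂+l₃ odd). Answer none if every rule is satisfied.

triangle

Σmᵢ = 0  ✓
l₃∈[|l₁−l₂|,l₁+l₂]=[0,4], have l₃=5  ✗
Σlᵢ = 9 ⇒ odd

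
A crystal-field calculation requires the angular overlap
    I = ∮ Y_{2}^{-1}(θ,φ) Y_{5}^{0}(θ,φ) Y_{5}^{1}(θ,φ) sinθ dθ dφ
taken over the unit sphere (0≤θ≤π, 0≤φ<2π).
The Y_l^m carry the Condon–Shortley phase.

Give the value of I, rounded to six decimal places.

Rules hold: Σm=0, L=12 even, 3≤5≤7.
N = 5·11·11 = 605
Δ = 2!·2!·8!/13! = 1/38610
Racah Σ t=0..2: t=0:+1/2880 t=1:−1/576 t=2:+1/2880 = -1/960
⇒ 3j(2 5 5; 0 0 0)² = 10/429, sgn +1
Racah Σ t=1..2: t=1:−1/1152 t=2:+1/1440 = -1/5760
⇒ 3j(2 5 5; -1 0 1)² = 1/858, sgn -1
4πI² = N·(3j₀)²·(3jₘ)² = 25/1521
I = -1·√(0.0164366/4π) = -0.03616600

-0.036166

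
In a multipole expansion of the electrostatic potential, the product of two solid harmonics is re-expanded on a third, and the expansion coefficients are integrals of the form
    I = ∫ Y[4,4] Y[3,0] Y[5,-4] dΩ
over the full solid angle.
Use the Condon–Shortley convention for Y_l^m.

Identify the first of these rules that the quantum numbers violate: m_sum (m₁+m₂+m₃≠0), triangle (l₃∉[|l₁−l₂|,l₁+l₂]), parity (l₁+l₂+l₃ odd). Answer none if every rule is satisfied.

Σmᵢ = 0  ✓
l₃∈[|l₁−l₂|,l₁+l₂]=[1,7], have l₃=5  ✓
Σlᵢ = 12 ⇒ even  ✓

none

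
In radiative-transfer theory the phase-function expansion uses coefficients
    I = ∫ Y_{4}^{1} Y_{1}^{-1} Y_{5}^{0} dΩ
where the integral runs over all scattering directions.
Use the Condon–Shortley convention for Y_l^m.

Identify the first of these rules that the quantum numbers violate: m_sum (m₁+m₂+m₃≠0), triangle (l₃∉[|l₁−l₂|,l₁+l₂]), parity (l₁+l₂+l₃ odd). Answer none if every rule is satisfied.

azimuthal sum: 1 − 1 + 0 = 0  ✓
3 ≤ 5 ≤ 5 (triangle on l)  ✓
L = 4 + 1 + 5 = 10 (even)  ✓

none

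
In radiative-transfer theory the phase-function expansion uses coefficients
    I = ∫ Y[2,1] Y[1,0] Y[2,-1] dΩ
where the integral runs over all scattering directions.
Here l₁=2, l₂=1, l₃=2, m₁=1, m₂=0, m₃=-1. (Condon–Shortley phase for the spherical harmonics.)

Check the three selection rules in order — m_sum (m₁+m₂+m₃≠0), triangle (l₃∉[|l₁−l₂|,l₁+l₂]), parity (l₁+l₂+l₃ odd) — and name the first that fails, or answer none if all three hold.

parity

azimuthal sum: 1 + 0 − 1 = 0  ✓
1 ≤ 2 ≤ 3 (triangle on l)  ✓
L = 2 + 1 + 2 = 5 (odd)  ✗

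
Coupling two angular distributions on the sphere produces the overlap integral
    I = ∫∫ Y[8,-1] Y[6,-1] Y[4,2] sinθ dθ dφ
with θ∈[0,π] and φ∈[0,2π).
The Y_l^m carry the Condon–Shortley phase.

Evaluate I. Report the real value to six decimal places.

m-sum 0 ✓  L=18 even ✓  2≤4≤14 ✓
Π(2lᵢ+1) = 17×13×9 = 1989
triangle coeff Δ(8,6,4) = 1/23279256
Σ_t [4,6]: t=4:+1/1658880 t=5:−1/518400 t=6:+1/1658880 = -1/1382400
(3j)²=504/46189 [(8 6 4; 0 0 0)], sign=-1
Σ_t [3,5]: t=3:−1/43545600 t=4:+1/2073600 t=5:−1/1382400 = -23/87091200
(3j)²=2645/554268 [(8 6 4; -1 -1 2)], sign=-1
⇒ 4πI² = 999810/9653501
I = (+1)√(999810/9653501/(4π)) = 0.09078443

0.090784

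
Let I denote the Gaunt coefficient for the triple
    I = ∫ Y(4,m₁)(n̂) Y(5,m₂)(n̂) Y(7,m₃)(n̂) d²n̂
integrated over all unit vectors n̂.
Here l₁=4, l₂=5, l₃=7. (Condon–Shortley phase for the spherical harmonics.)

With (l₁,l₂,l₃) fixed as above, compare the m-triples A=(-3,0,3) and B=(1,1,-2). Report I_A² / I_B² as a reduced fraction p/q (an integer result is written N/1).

Same 4,5,7: normalisation and zero-m 3j drop out of the ratio.
A: Δ: 2! 6! 8! / 17! → 1/6126120; sum: t=1:−1/414720 t=2:+1/172800 = 7/2073600; 3j²(4 5 7; -3 0 3) = Δ·Π!·Σ² = 343/29172  (sign +1)
B: Δ: 2! 6! 8! / 17! → 1/6126120; sum: t=0:+1/103680 t=1:−1/34560 t=2:+1/138240 = -1/82944; 3j²(4 5 7; 1 1 -2) = Δ·Π!·Σ² = 125/9724  (sign +1)
I_A²/I_B² = (343/29172)/(125/9724) = 343/375

343/375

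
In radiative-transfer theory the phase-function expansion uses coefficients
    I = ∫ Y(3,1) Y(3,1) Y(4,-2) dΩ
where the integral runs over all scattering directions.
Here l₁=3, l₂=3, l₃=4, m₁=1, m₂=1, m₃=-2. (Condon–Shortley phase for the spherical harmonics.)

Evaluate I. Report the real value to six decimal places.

Rules hold: Σm=0, L=10 even, 0≤4≤6.
N = 7·7·9 = 441
Δ = 2!·4!·4!/11! = 1/34650
Racah Σ t=0..2: t=0:+1/72 t=1:−1/16 t=2:+1/72 = -5/144
⇒ 3j(3 3 4; 0 0 0)² = 2/77, sgn -1
Racah Σ t=0..2: t=0:+1/192 t=1:−1/36 t=2:+1/192 = -5/288
⇒ 3j(3 3 4; 1 1 -2)² = 20/693, sgn -1
4πI² = N·(3j₀)²·(3jₘ)² = 40/121
I = +1·√(0.330579/4π) = 0.16219310

0.162193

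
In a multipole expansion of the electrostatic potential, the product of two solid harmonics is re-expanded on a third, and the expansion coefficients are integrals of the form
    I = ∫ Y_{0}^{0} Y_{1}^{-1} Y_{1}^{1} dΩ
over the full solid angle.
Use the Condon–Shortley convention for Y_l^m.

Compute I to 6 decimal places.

Rules hold: Σm=0, L=2 even, 1≤1≤1.
N = 1·3·3 = 9
Δ = 0!·0!·2!/3! = 1/3
Racah Σ t=0..0: t=0:+1/1 = 1/1
⇒ 3j(0 1 1; 0 0 0)² = 1/3, sgn -1
Racah Σ t=0..0: t=0:+1/2 = 1/2
⇒ 3j(0 1 1; 0 -1 1)² = 1/3, sgn +1
4πI² = N·(3j₀)²·(3jₘ)² = 1/1
I = -1·√(1/4π) = -0.28209479

-0.282095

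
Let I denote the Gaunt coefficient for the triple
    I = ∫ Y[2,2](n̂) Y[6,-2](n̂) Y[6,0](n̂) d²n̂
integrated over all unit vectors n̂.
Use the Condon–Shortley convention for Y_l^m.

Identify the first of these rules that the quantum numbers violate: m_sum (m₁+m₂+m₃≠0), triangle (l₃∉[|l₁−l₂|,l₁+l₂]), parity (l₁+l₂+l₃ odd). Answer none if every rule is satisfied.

Σmᵢ = 0  ✓
l₃∈[|l₁−l₂|,l₁+l₂]=[4,8], have l₃=6  ✓
Σlᵢ = 14 ⇒ even  ✓

none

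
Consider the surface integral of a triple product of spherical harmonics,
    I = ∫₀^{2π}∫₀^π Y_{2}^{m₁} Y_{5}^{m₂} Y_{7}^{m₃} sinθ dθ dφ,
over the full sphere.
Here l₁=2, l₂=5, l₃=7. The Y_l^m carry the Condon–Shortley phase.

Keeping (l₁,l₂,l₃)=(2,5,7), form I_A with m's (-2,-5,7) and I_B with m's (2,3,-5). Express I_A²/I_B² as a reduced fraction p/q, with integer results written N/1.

l's match ⇒ only the (l;m) 3-j factors differ between A and B.
A: triangle coeff Δ(2,5,7) = 1/15015; Σ_t [0,0]: t=0:+1/87091200 = 1/87091200; (3j)²=1/15 [(2 5 7; -2 -5 7)], sign=+1
B: triangle coeff Δ(2,5,7) = 1/15015; Σ_t [0,0]: t=0:+1/1935360 = 1/1935360; (3j)²=3/91 [(2 5 7; 2 3 -5)], sign=+1
I_A²/I_B² = (1/15)/(3/91) = 91/45

91/45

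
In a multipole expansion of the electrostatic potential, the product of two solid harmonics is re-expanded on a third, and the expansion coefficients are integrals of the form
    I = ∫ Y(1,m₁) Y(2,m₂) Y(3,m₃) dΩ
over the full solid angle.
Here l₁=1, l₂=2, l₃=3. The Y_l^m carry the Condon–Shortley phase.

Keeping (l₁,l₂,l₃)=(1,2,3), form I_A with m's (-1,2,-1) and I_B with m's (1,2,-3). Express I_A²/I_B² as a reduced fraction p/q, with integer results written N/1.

Same 1,2,3: normalisation and zero-m 3j drop out of the ratio.
A: Δ: 0! 2! 4! / 7! → 1/105; sum: t=0:+1/48 = 1/48; 3j²(1 2 3; -1 2 -1) = Δ·Π!·Σ² = 1/105  (sign +1)
B: Δ: 0! 2! 4! / 7! → 1/105; sum: t=0:+1/48 = 1/48; 3j²(1 2 3; 1 2 -3) = Δ·Π!·Σ² = 1/7  (sign +1)
I_A²/I_B² = (1/105)/(1/7) = 1/15

1/15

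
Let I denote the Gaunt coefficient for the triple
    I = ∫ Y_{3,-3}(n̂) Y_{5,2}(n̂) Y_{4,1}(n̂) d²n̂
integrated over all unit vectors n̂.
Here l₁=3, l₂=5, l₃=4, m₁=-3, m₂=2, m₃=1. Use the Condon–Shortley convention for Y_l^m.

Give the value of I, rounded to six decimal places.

Rules hold: Σm=0, L=12 even, 2≤4≤8.
N = 7·11·9 = 693
Δ = 4!·2!·6!/13! = 1/180180
Racah Σ t=1..3: t=1:−1/576 t=2:+1/144 t=3:−1/576 = 1/288
⇒ 3j(3 5 4; 0 0 0)² = 20/1001, sgn +1
Racah Σ t=4..4: t=4:+1/1728 = 1/1728
⇒ 3j(3 5 4; -3 2 1)² = 25/858, sgn -1
4πI² = N·(3j₀)²·(3jₘ)² = 750/1859
I = -1·√(0.403443/4π) = -0.17917854

-0.179179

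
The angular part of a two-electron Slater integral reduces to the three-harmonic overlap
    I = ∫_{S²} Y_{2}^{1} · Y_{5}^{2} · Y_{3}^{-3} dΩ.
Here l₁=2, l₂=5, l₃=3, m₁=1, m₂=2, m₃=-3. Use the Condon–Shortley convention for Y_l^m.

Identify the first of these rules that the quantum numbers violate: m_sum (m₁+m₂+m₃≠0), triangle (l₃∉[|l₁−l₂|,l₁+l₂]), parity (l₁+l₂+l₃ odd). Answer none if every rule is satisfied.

none

Σmᵢ = 0  ✓
l₃∈[|l₁−l₂|,l₁+l₂]=[3,7], have l₃=3  ✓
Σlᵢ = 10 ⇒ even  ✓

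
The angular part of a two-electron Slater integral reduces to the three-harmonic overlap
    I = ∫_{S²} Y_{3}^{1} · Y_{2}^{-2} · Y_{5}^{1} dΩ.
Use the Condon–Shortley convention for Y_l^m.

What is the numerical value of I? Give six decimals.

-0.092802

Checks pass: Σm=0; 10 even; l₃=5∈[1,5].
(2·3+1)(2·2+1)(2·5+1) = 385
Δ: 0! 6! 4! / 11! → 1/2310
sum: t=0:+1/144 = 1/144
3j²(3 2 5; 0 0 0) = Δ·Π!·Σ² = 10/231  (sign -1)
sum: t=0:+1/1152 = 1/1152
3j²(3 2 5; 1 -2 1) = Δ·Π!·Σ² = 1/154  (sign +1)
combine: 4πI² = 385·10/231·1/154 = 25/231
take √, sign -1: I = -0.09280237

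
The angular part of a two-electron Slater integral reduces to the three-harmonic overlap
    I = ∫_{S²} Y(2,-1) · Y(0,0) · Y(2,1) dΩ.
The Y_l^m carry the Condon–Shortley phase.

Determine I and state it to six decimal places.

-0.282095

m-sum 0 ✓  L=4 even ✓  2≤2≤2 ✓
Π(2lᵢ+1) = 5×1×5 = 25
triangle coeff Δ(2,0,2) = 1/5
Σ_t [0,0]: t=0:+1/4 = 1/4
(3j)²=1/5 [(2 0 2; 0 0 0)], sign=+1
Σ_t [0,0]: t=0:+1/6 = 1/6
(3j)²=1/5 [(2 0 2; -1 0 1)], sign=-1
⇒ 4πI² = 1/1
I = (-1)√(1/1/(4π)) = -0.28209479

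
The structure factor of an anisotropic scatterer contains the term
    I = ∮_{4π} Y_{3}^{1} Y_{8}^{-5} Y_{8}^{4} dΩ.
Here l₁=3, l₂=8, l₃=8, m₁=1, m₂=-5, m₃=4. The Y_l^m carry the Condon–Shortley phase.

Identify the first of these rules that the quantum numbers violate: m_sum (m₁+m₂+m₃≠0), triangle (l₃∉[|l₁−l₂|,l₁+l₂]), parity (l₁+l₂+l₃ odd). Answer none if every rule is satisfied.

Σmᵢ = 0  ✓
l₃∈[|l₁−l₂|,l₁+l₂]=[5,11], have l₃=8  ✓
Σlᵢ = 19 ⇒ odd  ✗

parity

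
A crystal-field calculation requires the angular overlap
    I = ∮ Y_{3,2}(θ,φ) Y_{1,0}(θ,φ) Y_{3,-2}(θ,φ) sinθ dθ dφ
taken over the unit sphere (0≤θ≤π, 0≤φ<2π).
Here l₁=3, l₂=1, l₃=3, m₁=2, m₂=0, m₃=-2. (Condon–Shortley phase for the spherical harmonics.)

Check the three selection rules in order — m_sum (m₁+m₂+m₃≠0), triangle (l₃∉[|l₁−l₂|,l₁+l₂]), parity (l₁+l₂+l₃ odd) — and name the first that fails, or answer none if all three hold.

parity

m₁+m₂+m₃ = 2 + 0 − 2 = 0  ✓
triangle: |3−1|=2 ≤ l₃=3 ≤ 3+1=4  ✓
parity: l₁+l₂+l₃ = 7 is odd  ✗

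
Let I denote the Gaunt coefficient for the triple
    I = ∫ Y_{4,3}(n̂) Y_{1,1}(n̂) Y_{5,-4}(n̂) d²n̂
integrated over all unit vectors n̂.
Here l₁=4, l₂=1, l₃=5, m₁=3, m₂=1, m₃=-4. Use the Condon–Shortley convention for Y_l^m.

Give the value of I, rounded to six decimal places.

0.294638

Checks pass: Σm=0; 10 even; l₃=5∈[3,5].
(2·4+1)(2·1+1)(2·5+1) = 297
Δ: 0! 8! 2! / 11! → 1/495
sum: t=0:+1/576 = 1/576
3j²(4 1 5; 0 0 0) = Δ·Π!·Σ² = 5/99  (sign -1)
sum: t=0:+1/10080 = 1/10080
3j²(4 1 5; 3 1 -4) = Δ·Π!·Σ² = 4/55  (sign -1)
combine: 4πI² = 297·5/99·4/55 = 12/11
take √, sign +1: I = 0.29463840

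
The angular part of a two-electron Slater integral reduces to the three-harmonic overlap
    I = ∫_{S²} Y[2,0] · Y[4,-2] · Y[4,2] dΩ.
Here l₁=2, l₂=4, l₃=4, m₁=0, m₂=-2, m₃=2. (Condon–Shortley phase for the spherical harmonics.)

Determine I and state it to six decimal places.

0.065536

Checks pass: Σm=0; 10 even; l₃=4∈[2,6].
(2·2+1)(2·4+1)(2·4+1) = 405
Δ: 2! 2! 6! / 11! → 1/13860
sum: t=0:+1/192 t=1:−1/36 t=2:+1/192 = -5/288
3j²(2 4 4; 0 0 0) = Δ·Π!·Σ² = 20/693  (sign -1)
sum: t=0:+1/192 t=1:−1/120 t=2:+1/2880 = -1/360
3j²(2 4 4; 0 -2 2) = Δ·Π!·Σ² = 16/3465  (sign -1)
combine: 4πI² = 405·20/693·16/3465 = 320/5929
take √, sign +1: I = 0.06553591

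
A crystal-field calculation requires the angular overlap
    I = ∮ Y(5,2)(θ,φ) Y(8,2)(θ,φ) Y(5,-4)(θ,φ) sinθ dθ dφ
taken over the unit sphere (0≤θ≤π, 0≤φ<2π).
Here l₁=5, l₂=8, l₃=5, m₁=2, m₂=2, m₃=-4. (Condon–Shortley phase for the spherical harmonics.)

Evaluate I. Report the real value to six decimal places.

-0.139080

Checks pass: Σm=0; 18 even; l₃=5∈[3,13].
(2·5+1)(2·8+1)(2·5+1) = 2057
Δ: 8! 2! 8! / 19! → 1/37413090
sum: t=3:−1/1036800 t=4:+1/331776 t=5:−1/1036800 = 1/921600
3j²(5 8 5; 0 0 0) = Δ·Π!·Σ² = 490/46189  (sign -1)
sum: t=2:+1/58060800 t=3:−1/7257600 = -1/8294400
3j²(5 8 5; 2 2 -4) = Δ·Π!·Σ² = 1029/92378  (sign +1)
combine: 4πI² = 2057·490/46189·1029/92378 = 252105/1037153
take √, sign -1: I = -0.13907990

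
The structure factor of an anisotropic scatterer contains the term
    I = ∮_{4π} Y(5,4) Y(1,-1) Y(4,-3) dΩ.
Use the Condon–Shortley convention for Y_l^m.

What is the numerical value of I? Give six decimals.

m-sum 0 ✓  L=10 even ✓  4≤4≤6 ✓
Π(2lᵢ+1) = 11×3×9 = 297
triangle coeff Δ(5,1,4) = 1/495
Σ_t [1,1]: t=1:−1/576 = -1/576
(3j)²=5/99 [(5 1 4; 0 0 0)], sign=-1
Σ_t [0,0]: t=0:+1/10080 = 1/10080
(3j)²=4/55 [(5 1 4; 4 -1 -3)], sign=-1
⇒ 4πI² = 12/11
I = (+1)√(12/11/(4π)) = 0.29463840

0.294638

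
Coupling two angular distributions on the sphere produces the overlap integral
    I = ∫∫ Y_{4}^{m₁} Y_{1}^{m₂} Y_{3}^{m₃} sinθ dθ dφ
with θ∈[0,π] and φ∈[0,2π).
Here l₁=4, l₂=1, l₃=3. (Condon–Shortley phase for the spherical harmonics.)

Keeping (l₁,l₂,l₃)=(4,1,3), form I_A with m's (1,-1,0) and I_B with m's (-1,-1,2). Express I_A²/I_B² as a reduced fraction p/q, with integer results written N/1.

10/3

l's match ⇒ only the (l;m) 3-j factors differ between A and B.
A: triangle coeff Δ(4,1,3) = 1/252; Σ_t [0,0]: t=0:+1/72 = 1/72; (3j)²=5/126 [(4 1 3; 1 -1 0)], sign=-1
B: triangle coeff Δ(4,1,3) = 1/252; Σ_t [0,0]: t=0:+1/240 = 1/240; (3j)²=1/84 [(4 1 3; -1 -1 2)], sign=-1
I_A²/I_B² = (5/126)/(1/84) = 10/3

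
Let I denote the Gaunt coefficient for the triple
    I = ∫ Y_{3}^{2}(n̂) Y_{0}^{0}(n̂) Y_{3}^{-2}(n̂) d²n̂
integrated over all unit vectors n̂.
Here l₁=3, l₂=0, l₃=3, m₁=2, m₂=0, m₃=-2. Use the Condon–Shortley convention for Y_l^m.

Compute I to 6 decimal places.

Checks pass: Σm=0; 6 even; l₃=3∈[3,3].
(2·3+1)(2·0+1)(2·3+1) = 49
Δ: 0! 6! 0! / 7! → 1/7
sum: t=0:+1/36 = 1/36
3j²(3 0 3; 0 0 0) = Δ·Π!·Σ² = 1/7  (sign -1)
sum: t=0:+1/120 = 1/120
3j²(3 0 3; 2 0 -2) = Δ·Π!·Σ² = 1/7  (sign -1)
combine: 4πI² = 49·1/7·1/7 = 1/1
take √, sign +1: I = 0.28209479

0.282095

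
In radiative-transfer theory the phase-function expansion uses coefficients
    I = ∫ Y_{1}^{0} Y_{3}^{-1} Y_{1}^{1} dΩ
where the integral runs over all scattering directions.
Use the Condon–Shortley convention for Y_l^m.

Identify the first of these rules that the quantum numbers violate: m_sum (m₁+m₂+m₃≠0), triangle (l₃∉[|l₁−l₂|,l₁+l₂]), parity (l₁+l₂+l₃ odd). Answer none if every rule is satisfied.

Σmᵢ = 0  ✓
l₃∈[|l₁−l₂|,l₁+l₂]=[2,4], have l₃=1  ✗
Σlᵢ = 5 ⇒ odd

triangle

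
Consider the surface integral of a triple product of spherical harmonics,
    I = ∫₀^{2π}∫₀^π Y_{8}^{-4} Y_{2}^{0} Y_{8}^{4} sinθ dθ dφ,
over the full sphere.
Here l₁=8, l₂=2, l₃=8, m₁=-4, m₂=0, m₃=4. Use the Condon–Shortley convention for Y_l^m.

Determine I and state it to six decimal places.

0.053119

m-sum 0 ✓  L=18 even ✓  6≤8≤10 ✓
Π(2lᵢ+1) = 17×5×17 = 1445
triangle coeff Δ(8,2,8) = 1/348840
Σ_t [0,2]: t=0:+1/116121600 t=1:−1/25401600 t=2:+1/116121600 = -1/45158400
(3j)²=24/1615 [(8 2 8; 0 0 0)], sign=-1
Σ_t [0,2]: t=0:+1/3832012800 t=1:−1/239500800 t=2:+1/348364800 = -1/958003200
(3j)²=8/4845 [(8 2 8; -4 0 4)], sign=-1
⇒ 4πI² = 64/1805
I = (+1)√(64/1805/(4π)) = 0.05311858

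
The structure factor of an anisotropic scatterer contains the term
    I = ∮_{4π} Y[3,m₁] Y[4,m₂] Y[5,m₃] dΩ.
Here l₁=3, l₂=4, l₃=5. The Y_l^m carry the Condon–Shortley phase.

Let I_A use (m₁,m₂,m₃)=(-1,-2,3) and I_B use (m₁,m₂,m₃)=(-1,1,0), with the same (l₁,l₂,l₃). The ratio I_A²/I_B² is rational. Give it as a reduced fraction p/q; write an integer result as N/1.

Shared (l₁,l₂,l₃)=(3,4,5): N and (l;000)² cancel in I_A²/I_B².
A: Δ = 2!·4!·6!/13! = 1/180180; Racah Σ t=0..2: t=0:+1/2304 t=1:−1/720 t=2:+1/5760 = -1/1280; ⇒ 3j(3 4 5; -1 -2 3)² = 27/1430, sgn -1
B: Δ = 2!·4!·6!/13! = 1/180180; Racah Σ t=0..2: t=0:+1/5760 t=1:−1/288 t=2:+1/288 = 1/5760; ⇒ 3j(3 4 5; -1 1 0)² = 1/12012, sgn -1
I_A²/I_B² = (27/1430)/(1/12012) = 1134/5

1134/5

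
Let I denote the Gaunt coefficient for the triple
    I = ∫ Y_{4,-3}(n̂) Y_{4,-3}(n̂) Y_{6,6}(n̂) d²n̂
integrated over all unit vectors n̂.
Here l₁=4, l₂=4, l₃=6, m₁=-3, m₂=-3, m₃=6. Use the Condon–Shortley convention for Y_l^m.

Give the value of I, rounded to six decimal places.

m-sum 0 ✓  L=14 even ✓  0≤6≤8 ✓
Π(2lᵢ+1) = 9×9×13 = 1053
triangle coeff Δ(4,4,6) = 1/1261260
Σ_t [0,2]: t=0:+1/4608 t=1:−1/1296 t=2:+1/4608 = -7/20736
(3j)²=20/1287 [(4 4 6; 0 0 0)], sign=-1
Σ_t [1,1]: t=1:−1/518400 = -1/518400
(3j)²=7/195 [(4 4 6; -3 -3 6)], sign=-1
⇒ 4πI² = 84/143
I = (+1)√(84/143/(4π)) = 0.21620548

0.216205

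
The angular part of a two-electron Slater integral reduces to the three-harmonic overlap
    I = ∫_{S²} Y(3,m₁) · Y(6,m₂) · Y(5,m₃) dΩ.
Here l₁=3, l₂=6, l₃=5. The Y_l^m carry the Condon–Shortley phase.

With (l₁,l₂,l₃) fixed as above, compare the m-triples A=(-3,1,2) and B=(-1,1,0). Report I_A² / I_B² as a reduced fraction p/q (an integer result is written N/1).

7/2

Same 3,6,5: normalisation and zero-m 3j drop out of the ratio.
A: Δ: 4! 2! 8! / 15! → 1/675675; sum: t=4:+1/34560 = 1/34560; 3j²(3 6 5; -3 1 2) = Δ·Π!·Σ² = 7/429  (sign -1)
B: Δ: 4! 2! 8! / 15! → 1/675675; sum: t=2:+1/5760 t=3:−1/3456 t=4:+1/34560 = -1/11520; 3j²(3 6 5; -1 1 0) = Δ·Π!·Σ² = 2/429  (sign +1)
I_A²/I_B² = (7/429)/(2/429) = 7/2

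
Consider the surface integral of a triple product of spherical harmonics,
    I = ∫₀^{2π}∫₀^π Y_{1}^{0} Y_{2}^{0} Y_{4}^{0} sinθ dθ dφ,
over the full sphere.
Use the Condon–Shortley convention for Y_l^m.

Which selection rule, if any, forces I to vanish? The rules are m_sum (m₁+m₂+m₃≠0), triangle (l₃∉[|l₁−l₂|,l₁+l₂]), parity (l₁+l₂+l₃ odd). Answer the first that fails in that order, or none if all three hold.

Σmᵢ = 0  ✓
l₃∈[|l₁−l₂|,l₁+l₂]=[1,3], have l₃=4  ✗
Σlᵢ = 7 ⇒ odd

triangle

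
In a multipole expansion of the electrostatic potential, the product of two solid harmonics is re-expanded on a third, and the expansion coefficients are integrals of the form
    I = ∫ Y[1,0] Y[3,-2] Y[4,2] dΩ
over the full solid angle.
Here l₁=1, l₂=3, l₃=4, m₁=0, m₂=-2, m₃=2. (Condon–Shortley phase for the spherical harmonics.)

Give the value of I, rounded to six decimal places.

Rules hold: Σm=0, L=8 even, 2≤4≤4.
N = 3·7·9 = 189
Δ = 0!·2!·6!/9! = 1/252
Racah Σ t=0..0: t=0:+1/36 = 1/36
⇒ 3j(1 3 4; 0 0 0)² = 4/63, sgn +1
Racah Σ t=0..0: t=0:+1/120 = 1/120
⇒ 3j(1 3 4; 0 -2 2)² = 1/21, sgn +1
4πI² = N·(3j₀)²·(3jₘ)² = 4/7
I = +1·√(0.571429/4π) = 0.21324362

0.213244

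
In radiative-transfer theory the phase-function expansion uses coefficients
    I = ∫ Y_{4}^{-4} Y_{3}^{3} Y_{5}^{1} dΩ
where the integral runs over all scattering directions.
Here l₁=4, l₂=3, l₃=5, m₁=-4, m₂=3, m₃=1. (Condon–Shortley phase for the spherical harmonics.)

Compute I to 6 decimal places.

0.050679

Rules hold: Σm=0, L=12 even, 1≤5≤7.
N = 9·7·11 = 693
Δ = 2!·6!·4!/13! = 1/180180
Racah Σ t=0..2: t=0:+1/576 t=1:−1/144 t=2:+1/576 = -1/288
⇒ 3j(4 3 5; 0 0 0)² = 20/1001, sgn +1
Racah Σ t=2..2: t=2:+1/34560 = 1/34560
⇒ 3j(4 3 5; -4 3 1)² = 1/429, sgn +1
4πI² = N·(3j₀)²·(3jₘ)² = 60/1859
I = +1·√(0.0322754/4π) = 0.05067935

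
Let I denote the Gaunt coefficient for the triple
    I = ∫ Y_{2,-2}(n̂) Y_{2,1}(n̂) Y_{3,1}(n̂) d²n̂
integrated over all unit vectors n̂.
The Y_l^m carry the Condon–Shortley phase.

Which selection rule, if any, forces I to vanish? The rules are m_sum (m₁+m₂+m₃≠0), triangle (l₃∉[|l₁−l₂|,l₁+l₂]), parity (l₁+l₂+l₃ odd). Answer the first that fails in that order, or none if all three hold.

parity

Σmᵢ = 0  ✓
l₃∈[|l₁−l₂|,l₁+l₂]=[0,4], have l₃=3  ✓
Σlᵢ = 7 ⇒ odd  ✗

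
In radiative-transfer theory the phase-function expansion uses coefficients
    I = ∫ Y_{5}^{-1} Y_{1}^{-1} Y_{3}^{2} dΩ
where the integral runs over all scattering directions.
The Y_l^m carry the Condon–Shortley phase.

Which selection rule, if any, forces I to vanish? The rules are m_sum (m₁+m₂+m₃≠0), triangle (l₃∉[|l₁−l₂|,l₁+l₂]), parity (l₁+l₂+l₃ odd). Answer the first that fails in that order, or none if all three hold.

triangle

azimuthal sum: -1 − 1 + 2 = 0  ✓
4 ≤ 3 ≤ 6 (triangle on l)  ✗
L = 5 + 1 + 3 = 9 (odd)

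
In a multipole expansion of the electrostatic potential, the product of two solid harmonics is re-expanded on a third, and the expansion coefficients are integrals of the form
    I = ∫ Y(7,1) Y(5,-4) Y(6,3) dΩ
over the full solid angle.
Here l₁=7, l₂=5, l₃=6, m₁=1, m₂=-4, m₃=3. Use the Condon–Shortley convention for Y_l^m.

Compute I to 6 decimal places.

-0.145177

m-sum 0 ✓  L=18 even ✓  2≤6≤12 ✓
Π(2lᵢ+1) = 15×11×13 = 2145
triangle coeff Δ(7,5,6) = 1/174594420
Σ_t [1,5]: t=1:−1/4147200 t=2:+1/207360 t=3:−1/82944 t=4:+1/207360 t=5:−1/4147200 = -1/345600
(3j)²=420/46189 [(7 5 6; 0 0 0)], sign=-1
Σ_t [0,1]: t=0:+1/6220800 t=1:−1/2073600 = -1/3110400
(3j)²=3136/230945 [(7 5 6; 1 -4 3)], sign=+1
⇒ 4πI² = 3951360/14919047
I = (-1)√(3951360/14919047/(4π)) = -0.14517700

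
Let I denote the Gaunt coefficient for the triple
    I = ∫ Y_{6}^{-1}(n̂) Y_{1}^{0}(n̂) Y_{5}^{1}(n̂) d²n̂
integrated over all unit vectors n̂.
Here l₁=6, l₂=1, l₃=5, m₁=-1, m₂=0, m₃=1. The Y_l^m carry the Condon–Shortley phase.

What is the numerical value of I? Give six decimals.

Checks pass: Σm=0; 12 even; l₃=5∈[5,7].
(2·6+1)(2·1+1)(2·5+1) = 429
Δ: 2! 10! 0! / 13! → 1/858
sum: t=1:−1/14400 = -1/14400
3j²(6 1 5; 0 0 0) = Δ·Π!·Σ² = 6/143  (sign +1)
sum: t=1:−1/17280 = -1/17280
3j²(6 1 5; -1 0 1) = Δ·Π!·Σ² = 35/858  (sign -1)
combine: 4πI² = 429·6/143·35/858 = 105/143
take √, sign -1: I = -0.24172507

-0.241725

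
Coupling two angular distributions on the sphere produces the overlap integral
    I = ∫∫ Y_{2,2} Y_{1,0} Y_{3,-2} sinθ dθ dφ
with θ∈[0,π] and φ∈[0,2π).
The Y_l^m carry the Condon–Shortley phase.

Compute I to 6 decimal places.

m-sum 0 ✓  L=6 even ✓  1≤3≤3 ✓
Π(2lᵢ+1) = 5×3×7 = 105
triangle coeff Δ(2,1,3) = 1/105
Σ_t [0,0]: t=0:+1/4 = 1/4
(3j)²=3/35 [(2 1 3; 0 0 0)], sign=-1
Σ_t [0,0]: t=0:+1/24 = 1/24
(3j)²=1/21 [(2 1 3; 2 0 -2)], sign=-1
⇒ 4πI² = 3/7
I = (+1)√(3/7/(4π)) = 0.18467439

0.184674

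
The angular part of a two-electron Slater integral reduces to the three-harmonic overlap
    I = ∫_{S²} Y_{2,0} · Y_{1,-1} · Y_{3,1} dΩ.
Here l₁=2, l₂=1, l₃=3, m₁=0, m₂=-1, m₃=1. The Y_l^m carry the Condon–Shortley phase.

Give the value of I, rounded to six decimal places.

m-sum 0 ✓  L=6 even ✓  1≤3≤3 ✓
Π(2lᵢ+1) = 5×3×7 = 105
triangle coeff Δ(2,1,3) = 1/105
Σ_t [0,0]: t=0:+1/4 = 1/4
(3j)²=3/35 [(2 1 3; 0 0 0)], sign=-1
Σ_t [0,0]: t=0:+1/8 = 1/8
(3j)²=2/35 [(2 1 3; 0 -1 1)], sign=+1
⇒ 4πI² = 18/35
I = (-1)√(18/35/(4π)) = -0.20230066

-0.202301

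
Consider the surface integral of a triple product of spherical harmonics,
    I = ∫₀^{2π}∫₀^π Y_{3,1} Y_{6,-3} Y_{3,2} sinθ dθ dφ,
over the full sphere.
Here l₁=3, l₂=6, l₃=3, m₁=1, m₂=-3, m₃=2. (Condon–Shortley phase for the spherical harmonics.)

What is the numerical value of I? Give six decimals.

Checks pass: Σm=0; 12 even; l₃=3∈[3,9].
(2·3+1)(2·6+1)(2·3+1) = 637
Δ: 6! 0! 6! / 13! → 1/12012
sum: t=3:−1/1296 = -1/1296
3j²(3 6 3; 0 0 0) = Δ·Π!·Σ² = 100/3003  (sign +1)
sum: t=2:+1/5760 = 1/5760
3j²(3 6 3; 1 -3 2) = Δ·Π!·Σ² = 9/286  (sign -1)
combine: 4πI² = 637·100/3003·9/286 = 1050/1573
take √, sign -1: I = -0.23047581

-0.230476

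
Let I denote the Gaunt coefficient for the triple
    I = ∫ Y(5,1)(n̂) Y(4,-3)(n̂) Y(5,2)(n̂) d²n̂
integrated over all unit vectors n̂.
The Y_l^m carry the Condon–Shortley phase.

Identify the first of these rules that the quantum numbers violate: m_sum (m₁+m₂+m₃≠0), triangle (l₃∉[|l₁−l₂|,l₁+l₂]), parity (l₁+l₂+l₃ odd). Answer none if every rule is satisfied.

Σmᵢ = 0  ✓
l₃∈[|l₁−l₂|,l₁+l₂]=[1,9], have l₃=5  ✓
Σlᵢ = 14 ⇒ even  ✓

none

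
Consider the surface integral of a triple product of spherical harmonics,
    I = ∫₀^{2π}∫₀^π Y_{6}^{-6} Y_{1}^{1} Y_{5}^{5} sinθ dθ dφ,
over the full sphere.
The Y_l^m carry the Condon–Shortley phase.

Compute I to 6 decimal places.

Rules hold: Σm=0, L=12 even, 5≤5≤7.
N = 13·3·11 = 429
Δ = 2!·10!·0!/13! = 1/858
Racah Σ t=1..1: t=1:−1/14400 = -1/14400
⇒ 3j(6 1 5; 0 0 0)² = 6/143, sgn +1
Racah Σ t=2..2: t=2:+1/7257600 = 1/7257600
⇒ 3j(6 1 5; -6 1 5)² = 1/13, sgn +1
4πI² = N·(3j₀)²·(3jₘ)² = 18/13
I = +1·√(1.38462/4π) = 0.33194004

0.331940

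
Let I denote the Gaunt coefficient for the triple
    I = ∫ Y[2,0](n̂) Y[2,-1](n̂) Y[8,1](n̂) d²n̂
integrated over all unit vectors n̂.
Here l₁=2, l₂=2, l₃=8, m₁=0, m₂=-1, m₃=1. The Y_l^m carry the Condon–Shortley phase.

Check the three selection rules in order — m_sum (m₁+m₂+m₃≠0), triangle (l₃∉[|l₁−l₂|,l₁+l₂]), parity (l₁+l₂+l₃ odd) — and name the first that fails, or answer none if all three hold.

triangle

m₁+m₂+m₃ = 0 − 1 + 1 = 0  ✓
triangle: |2−2|=0 ≤ l₃=8 ≤ 2+2=4  ✗
parity: l₁+l₂+l₃ = 12 is even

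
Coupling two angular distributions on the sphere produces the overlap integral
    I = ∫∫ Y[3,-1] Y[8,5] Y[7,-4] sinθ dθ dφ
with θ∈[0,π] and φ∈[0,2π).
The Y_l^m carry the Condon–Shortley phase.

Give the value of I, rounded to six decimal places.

Checks pass: Σm=0; 18 even; l₃=7∈[5,11].
(2·3+1)(2·8+1)(2·7+1) = 1785
Δ: 4! 2! 12! / 19! → 1/5290740
sum: t=1:−1/7257600 t=2:+1/2073600 t=3:−1/7257600 = 1/4838400
3j²(3 8 7; 0 0 0) = Δ·Π!·Σ² = 252/20995  (sign -1)
sum: t=2:+1/319334400 t=3:−1/43545600 t=4:+1/104509440 = -59/5748019200
3j²(3 8 7; -1 5 -4) = Δ·Π!·Σ² = 3481/406980  (sign +1)
combine: 4πI² = 1785·252/20995·3481/406980 = 73101/398905
take √, sign -1: I = -0.12075969

-0.120760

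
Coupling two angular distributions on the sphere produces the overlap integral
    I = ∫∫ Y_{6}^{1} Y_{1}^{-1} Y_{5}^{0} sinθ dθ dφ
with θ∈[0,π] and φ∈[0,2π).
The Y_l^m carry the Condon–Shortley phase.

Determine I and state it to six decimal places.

Rules hold: Σm=0, L=12 even, 5≤5≤7.
N = 13·3·11 = 429
Δ = 2!·10!·0!/13! = 1/858
Racah Σ t=1..1: t=1:−1/14400 = -1/14400
⇒ 3j(6 1 5; 0 0 0)² = 6/143, sgn +1
Racah Σ t=0..0: t=0:+1/28800 = 1/28800
⇒ 3j(6 1 5; 1 -1 0)² = 7/286, sgn -1
4πI² = N·(3j₀)²·(3jₘ)² = 63/143
I = -1·√(0.440559/4π) = -0.18723944

-0.187239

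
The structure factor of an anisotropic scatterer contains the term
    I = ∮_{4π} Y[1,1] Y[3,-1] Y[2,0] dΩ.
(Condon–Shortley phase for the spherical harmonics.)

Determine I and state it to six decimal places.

-0.202301

Checks pass: Σm=0; 6 even; l₃=2∈[2,4].
(2·1+1)(2·3+1)(2·2+1) = 105
Δ: 2! 0! 4! / 7! → 1/105
sum: t=1:−1/4 = -1/4
3j²(1 3 2; 0 0 0) = Δ·Π!·Σ² = 3/35  (sign -1)
sum: t=0:+1/8 = 1/8
3j²(1 3 2; 1 -1 0) = Δ·Π!·Σ² = 2/35  (sign +1)
combine: 4πI² = 105·3/35·2/35 = 18/35
take √, sign -1: I = -0.20230066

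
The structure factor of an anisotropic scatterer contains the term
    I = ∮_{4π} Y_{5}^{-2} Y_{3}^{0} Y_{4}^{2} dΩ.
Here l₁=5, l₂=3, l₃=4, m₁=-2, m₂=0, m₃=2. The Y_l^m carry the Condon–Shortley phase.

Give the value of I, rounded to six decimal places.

0.022664

Checks pass: Σm=0; 12 even; l₃=4∈[2,8].
(2·5+1)(2·3+1)(2·4+1) = 693
Δ: 4! 6! 2! / 13! → 1/180180
sum: t=1:−1/576 t=2:+1/144 t=3:−1/576 = 1/288
3j²(5 3 4; 0 0 0) = Δ·Π!·Σ² = 20/1001  (sign +1)
sum: t=1:−1/8640 t=2:+1/480 t=3:−1/576 = 1/4320
3j²(5 3 4; -2 0 2) = Δ·Π!·Σ² = 1/2145  (sign +1)
combine: 4πI² = 693·20/1001·1/2145 = 12/1859
take √, sign +1: I = 0.02266449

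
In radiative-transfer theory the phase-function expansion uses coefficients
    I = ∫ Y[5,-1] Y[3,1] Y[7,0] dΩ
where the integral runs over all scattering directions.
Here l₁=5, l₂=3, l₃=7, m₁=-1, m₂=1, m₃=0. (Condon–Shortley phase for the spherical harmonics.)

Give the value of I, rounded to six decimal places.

l₁+l₂+l₃=15 is odd: 3j(l;000)=0 ⇒ I=0

0.000000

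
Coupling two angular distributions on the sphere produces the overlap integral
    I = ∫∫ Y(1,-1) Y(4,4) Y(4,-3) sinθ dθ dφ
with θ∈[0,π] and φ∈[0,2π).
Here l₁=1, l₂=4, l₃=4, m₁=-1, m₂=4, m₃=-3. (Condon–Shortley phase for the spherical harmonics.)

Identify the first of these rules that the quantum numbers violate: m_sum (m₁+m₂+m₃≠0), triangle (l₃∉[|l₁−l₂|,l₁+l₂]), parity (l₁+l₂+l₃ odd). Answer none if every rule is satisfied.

parity

azimuthal sum: -1 + 4 − 3 = 0  ✓
3 ≤ 4 ≤ 5 (triangle on l)  ✓
L = 1 + 4 + 4 = 9 (odd)  ✗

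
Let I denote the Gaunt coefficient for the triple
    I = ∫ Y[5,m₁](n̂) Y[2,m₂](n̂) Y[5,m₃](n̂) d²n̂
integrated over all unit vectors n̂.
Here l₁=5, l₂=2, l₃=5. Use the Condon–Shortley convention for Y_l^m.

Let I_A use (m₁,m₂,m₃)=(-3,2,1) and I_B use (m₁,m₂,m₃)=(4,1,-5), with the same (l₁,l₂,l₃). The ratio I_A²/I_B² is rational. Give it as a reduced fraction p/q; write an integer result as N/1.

112/135

Shared (l₁,l₂,l₃)=(5,2,5): N and (l;000)² cancel in I_A²/I_B².
A: Δ = 2!·8!·2!/13! = 1/38610; Racah Σ t=2..2: t=2:+1/5760 = 1/5760; ⇒ 3j(5 2 5; -3 2 1)² = 56/2145, sgn +1
B: Δ = 2!·8!·2!/13! = 1/38610; Racah Σ t=1..1: t=1:−1/80640 = -1/80640; ⇒ 3j(5 2 5; 4 1 -5)² = 9/286, sgn -1
I_A²/I_B² = (56/2145)/(9/286) = 112/135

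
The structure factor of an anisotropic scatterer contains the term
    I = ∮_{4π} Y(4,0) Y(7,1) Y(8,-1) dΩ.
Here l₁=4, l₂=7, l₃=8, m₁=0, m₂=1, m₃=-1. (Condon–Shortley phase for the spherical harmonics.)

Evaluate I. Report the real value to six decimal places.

0.000000

l₁+l₂+l₃=19 is odd: 3j(l;000)=0 ⇒ I=0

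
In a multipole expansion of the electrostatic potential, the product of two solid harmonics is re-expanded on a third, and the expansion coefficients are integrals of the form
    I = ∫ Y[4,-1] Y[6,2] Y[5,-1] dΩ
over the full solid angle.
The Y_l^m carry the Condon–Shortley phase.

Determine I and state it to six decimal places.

0.000000

Σlᵢ=15 odd — θ-integrand is odd under cosθ→−cosθ; I=0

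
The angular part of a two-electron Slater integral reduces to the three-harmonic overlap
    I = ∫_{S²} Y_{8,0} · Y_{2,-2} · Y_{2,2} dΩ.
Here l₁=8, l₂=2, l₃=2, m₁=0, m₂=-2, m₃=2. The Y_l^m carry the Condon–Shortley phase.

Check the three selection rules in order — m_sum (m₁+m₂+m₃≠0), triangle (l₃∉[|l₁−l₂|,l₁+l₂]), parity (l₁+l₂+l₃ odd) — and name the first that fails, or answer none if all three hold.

triangle

m₁+m₂+m₃ = 0 − 2 + 2 = 0  ✓
triangle: |8−2|=6 ≤ l₃=2 ≤ 8+2=10  ✗
parity: l₁+l₂+l₃ = 12 is even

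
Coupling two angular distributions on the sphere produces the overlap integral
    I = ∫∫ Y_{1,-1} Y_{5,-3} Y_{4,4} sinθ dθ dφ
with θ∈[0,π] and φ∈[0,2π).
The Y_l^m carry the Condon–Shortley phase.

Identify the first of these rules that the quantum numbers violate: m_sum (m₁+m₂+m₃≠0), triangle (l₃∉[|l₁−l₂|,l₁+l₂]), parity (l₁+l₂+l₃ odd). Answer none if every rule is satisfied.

none

m₁+m₂+m₃ = -1 − 3 + 4 = 0  ✓
triangle: |1−5|=4 ≤ l₃=4 ≤ 1+5=6  ✓
parity: l₁+l₂+l₃ = 10 is even  ✓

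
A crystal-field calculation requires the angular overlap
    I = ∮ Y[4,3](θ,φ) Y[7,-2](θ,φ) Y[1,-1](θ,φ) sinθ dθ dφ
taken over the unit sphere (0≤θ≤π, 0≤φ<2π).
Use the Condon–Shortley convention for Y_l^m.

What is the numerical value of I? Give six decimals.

0.000000

|4−7|≤1≤4+7 violated ⇒ I = 0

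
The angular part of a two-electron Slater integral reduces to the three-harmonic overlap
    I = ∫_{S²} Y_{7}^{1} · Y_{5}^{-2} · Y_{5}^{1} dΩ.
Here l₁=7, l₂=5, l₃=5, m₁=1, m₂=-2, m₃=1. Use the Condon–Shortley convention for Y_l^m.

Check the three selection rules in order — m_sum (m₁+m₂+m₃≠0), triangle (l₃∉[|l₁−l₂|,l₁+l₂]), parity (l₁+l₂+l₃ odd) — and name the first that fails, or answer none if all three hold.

Σmᵢ = 0  ✓
l₃∈[|l₁−l₂|,l₁+l₂]=[2,12], have l₃=5  ✓
Σlᵢ = 17 ⇒ odd  ✗

parity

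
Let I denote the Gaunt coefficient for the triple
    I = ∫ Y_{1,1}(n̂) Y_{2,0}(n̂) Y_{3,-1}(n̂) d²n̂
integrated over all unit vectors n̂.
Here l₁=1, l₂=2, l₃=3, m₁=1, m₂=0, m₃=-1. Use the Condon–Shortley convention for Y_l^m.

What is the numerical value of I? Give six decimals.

-0.202301

Rules hold: Σm=0, L=6 even, 1≤3≤3.
N = 3·5·7 = 105
Δ = 0!·2!·4!/7! = 1/105
Racah Σ t=0..0: t=0:+1/4 = 1/4
⇒ 3j(1 2 3; 0 0 0)² = 3/35, sgn -1
Racah Σ t=0..0: t=0:+1/8 = 1/8
⇒ 3j(1 2 3; 1 0 -1)² = 2/35, sgn +1
4πI² = N·(3j₀)²·(3jₘ)² = 18/35
I = -1·√(0.514286/4π) = -0.20230066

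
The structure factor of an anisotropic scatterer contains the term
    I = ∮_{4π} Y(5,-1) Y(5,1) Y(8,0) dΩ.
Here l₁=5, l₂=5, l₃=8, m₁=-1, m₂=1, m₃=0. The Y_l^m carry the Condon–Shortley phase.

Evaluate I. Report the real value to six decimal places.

Rules hold: Σm=0, L=18 even, 0≤8≤10.
N = 11·11·17 = 2057
Δ = 2!·8!·8!/19! = 1/37413090
Racah Σ t=0..2: t=0:+1/1036800 t=1:−1/331776 t=2:+1/1036800 = -1/921600
⇒ 3j(5 5 8; 0 0 0)² = 490/46189, sgn -1
Racah Σ t=0..2: t=0:+1/4147200 t=1:−1/518400 t=2:+1/663552 = -1/5529600
⇒ 3j(5 5 8; -1 1 0)² = 98/230945, sgn -1
4πI² = N·(3j₀)²·(3jₘ)² = 9604/1037153
I = +1·√(0.00925996/4π) = 0.02714562

0.027146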